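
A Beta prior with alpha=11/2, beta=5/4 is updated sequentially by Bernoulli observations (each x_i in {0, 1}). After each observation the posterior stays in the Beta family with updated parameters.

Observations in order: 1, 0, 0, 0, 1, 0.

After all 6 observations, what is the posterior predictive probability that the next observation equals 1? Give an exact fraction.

10/17

obs 1: x=1 → posterior Beta(13/2, 5/4)
obs 2: x=0 → posterior Beta(13/2, 9/4)
obs 3: x=0 → posterior Beta(13/2, 13/4)
obs 4: x=0 → posterior Beta(13/2, 17/4)
obs 5: x=1 → posterior Beta(15/2, 17/4)
obs 6: x=0 → posterior Beta(15/2, 21/4)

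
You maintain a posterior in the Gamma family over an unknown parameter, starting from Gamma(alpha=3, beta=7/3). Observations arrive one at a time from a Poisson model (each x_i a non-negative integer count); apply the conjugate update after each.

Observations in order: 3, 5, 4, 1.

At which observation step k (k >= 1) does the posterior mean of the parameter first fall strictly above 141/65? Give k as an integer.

obs 1: x=3 → posterior Gamma(6, 10/3)
obs 2: x=5 → posterior Gamma(11, 13/3)
obs 3: x=4 → posterior Gamma(15, 16/3)
obs 4: x=1 → posterior Gamma(16, 19/3)

k = 2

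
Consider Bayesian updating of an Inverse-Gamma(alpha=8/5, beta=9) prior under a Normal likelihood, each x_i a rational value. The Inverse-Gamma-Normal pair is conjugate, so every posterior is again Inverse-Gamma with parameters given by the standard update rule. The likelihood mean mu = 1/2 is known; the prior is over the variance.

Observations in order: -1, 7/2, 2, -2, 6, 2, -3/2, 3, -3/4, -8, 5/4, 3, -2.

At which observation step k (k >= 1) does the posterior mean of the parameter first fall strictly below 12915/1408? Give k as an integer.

obs 1: x=-1 → posterior Inverse-Gamma(21/10, 81/8)
obs 2: x=7/2 → posterior Inverse-Gamma(13/5, 117/8)
obs 3: x=2 → posterior Inverse-Gamma(31/10, 63/4)
obs 4: x=-2 → posterior Inverse-Gamma(18/5, 151/8)
obs 5: x=6 → posterior Inverse-Gamma(41/10, 34)
obs 6: x=2 → posterior Inverse-Gamma(23/5, 281/8)
obs 7: x=-3/2 → posterior Inverse-Gamma(51/10, 297/8)
obs 8: x=3 → posterior Inverse-Gamma(28/5, 161/4)
obs 9: x=-3/4 → posterior Inverse-Gamma(61/10, 1313/32)
obs 10: x=-8 → posterior Inverse-Gamma(33/5, 2469/32)
obs 11: x=5/4 → posterior Inverse-Gamma(71/10, 1239/16)
obs 12: x=3 → posterior Inverse-Gamma(38/5, 1289/16)
obs 13: x=-2 → posterior Inverse-Gamma(81/10, 1339/16)

k = 2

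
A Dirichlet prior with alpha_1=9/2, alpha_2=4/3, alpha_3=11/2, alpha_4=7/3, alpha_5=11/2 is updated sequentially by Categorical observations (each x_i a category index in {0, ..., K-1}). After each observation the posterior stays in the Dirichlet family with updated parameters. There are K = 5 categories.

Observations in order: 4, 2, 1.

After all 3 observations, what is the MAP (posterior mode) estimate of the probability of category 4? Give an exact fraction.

33/103

obs 1: x=4 → posterior Dirichlet(9/2, 4/3, 11/2, 7/3, 13/2)
obs 2: x=2 → posterior Dirichlet(9/2, 4/3, 13/2, 7/3, 13/2)
obs 3: x=1 → posterior Dirichlet(9/2, 7/3, 13/2, 7/3, 13/2)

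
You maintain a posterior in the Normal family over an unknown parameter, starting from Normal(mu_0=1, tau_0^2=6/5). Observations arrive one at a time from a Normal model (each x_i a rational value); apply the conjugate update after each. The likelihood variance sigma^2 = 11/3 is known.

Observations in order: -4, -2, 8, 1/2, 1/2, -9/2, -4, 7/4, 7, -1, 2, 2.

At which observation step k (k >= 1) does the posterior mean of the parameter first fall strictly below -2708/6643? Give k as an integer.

obs 1: x=-4 → posterior Normal(-17/73, 66/73)
obs 2: x=-2 → posterior Normal(-53/91, 66/91)
obs 3: x=8 → posterior Normal(91/109, 66/109)
obs 4: x=1/2 → posterior Normal(100/127, 66/127)
obs 5: x=1/2 → posterior Normal(109/145, 66/145)
obs 6: x=-9/2 → posterior Normal(28/163, 66/163)
obs 7: x=-4 → posterior Normal(-44/181, 66/181)
obs 8: x=7/4 → posterior Normal(-25/398, 66/199)
obs 9: x=7 → posterior Normal(227/434, 66/217)
obs 10: x=-1 → posterior Normal(191/470, 66/235)
obs 11: x=2 → posterior Normal(263/506, 6/23)
obs 12: x=2 → posterior Normal(335/542, 66/271)

k = 2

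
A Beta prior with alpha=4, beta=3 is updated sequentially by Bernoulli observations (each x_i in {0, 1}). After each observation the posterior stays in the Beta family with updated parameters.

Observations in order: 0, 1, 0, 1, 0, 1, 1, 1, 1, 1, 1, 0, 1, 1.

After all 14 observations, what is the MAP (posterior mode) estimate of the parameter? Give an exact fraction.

13/19

obs 1: x=0 → posterior Beta(4, 4)
obs 2: x=1 → posterior Beta(5, 4)
obs 3: x=0 → posterior Beta(5, 5)
obs 4: x=1 → posterior Beta(6, 5)
obs 5: x=0 → posterior Beta(6, 6)
obs 6: x=1 → posterior Beta(7, 6)
obs 7: x=1 → posterior Beta(8, 6)
obs 8: x=1 → posterior Beta(9, 6)
obs 9: x=1 → posterior Beta(10, 6)
obs 10: x=1 → posterior Beta(11, 6)
obs 11: x=1 → posterior Beta(12, 6)
obs 12: x=0 → posterior Beta(12, 7)
obs 13: x=1 → posterior Beta(13, 7)
obs 14: x=1 → posterior Beta(14, 7)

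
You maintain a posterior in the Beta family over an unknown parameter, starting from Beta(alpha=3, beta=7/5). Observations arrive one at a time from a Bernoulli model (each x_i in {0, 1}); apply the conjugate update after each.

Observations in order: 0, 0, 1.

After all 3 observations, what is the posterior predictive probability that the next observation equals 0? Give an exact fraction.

obs 1: x=0 → posterior Beta(3, 12/5)
obs 2: x=0 → posterior Beta(3, 17/5)
obs 3: x=1 → posterior Beta(4, 17/5)

17/37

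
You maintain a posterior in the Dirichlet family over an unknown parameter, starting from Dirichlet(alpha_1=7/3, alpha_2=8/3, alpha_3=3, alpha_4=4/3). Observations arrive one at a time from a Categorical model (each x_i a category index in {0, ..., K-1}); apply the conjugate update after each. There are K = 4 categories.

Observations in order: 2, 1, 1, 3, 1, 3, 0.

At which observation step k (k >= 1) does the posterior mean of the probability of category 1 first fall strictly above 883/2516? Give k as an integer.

obs 1: x=2 → posterior Dirichlet(7/3, 8/3, 4, 4/3)
obs 2: x=1 → posterior Dirichlet(7/3, 11/3, 4, 4/3)
obs 3: x=1 → posterior Dirichlet(7/3, 14/3, 4, 4/3)
obs 4: x=3 → posterior Dirichlet(7/3, 14/3, 4, 7/3)
obs 5: x=1 → posterior Dirichlet(7/3, 17/3, 4, 7/3)
obs 6: x=3 → posterior Dirichlet(7/3, 17/3, 4, 10/3)
obs 7: x=0 → posterior Dirichlet(10/3, 17/3, 4, 10/3)

k = 3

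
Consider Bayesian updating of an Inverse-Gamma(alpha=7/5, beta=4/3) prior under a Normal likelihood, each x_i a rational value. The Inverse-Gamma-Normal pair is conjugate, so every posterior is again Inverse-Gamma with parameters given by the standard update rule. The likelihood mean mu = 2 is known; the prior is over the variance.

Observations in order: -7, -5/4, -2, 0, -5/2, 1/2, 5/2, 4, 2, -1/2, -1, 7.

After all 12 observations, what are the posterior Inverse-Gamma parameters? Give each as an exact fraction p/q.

obs 1: x=-7 → posterior Inverse-Gamma(19/10, 251/6)
obs 2: x=-5/4 → posterior Inverse-Gamma(12/5, 4523/96)
obs 3: x=-2 → posterior Inverse-Gamma(29/10, 5291/96)
obs 4: x=0 → posterior Inverse-Gamma(17/5, 5483/96)
obs 5: x=-5/2 → posterior Inverse-Gamma(39/10, 6455/96)
obs 6: x=1/2 → posterior Inverse-Gamma(22/5, 6563/96)
obs 7: x=5/2 → posterior Inverse-Gamma(49/10, 6575/96)
obs 8: x=4 → posterior Inverse-Gamma(27/5, 6767/96)
obs 9: x=2 → posterior Inverse-Gamma(59/10, 6767/96)
obs 10: x=-1/2 → posterior Inverse-Gamma(32/5, 7067/96)
obs 11: x=-1 → posterior Inverse-Gamma(69/10, 7499/96)
obs 12: x=7 → posterior Inverse-Gamma(37/5, 8699/96)

alpha=37/5, beta=8699/96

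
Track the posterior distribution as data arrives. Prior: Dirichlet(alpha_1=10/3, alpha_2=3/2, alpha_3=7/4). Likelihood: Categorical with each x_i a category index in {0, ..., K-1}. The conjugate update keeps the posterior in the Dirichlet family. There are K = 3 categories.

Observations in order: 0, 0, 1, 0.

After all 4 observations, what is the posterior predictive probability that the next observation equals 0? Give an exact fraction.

obs 1: x=0 → posterior Dirichlet(13/3, 3/2, 7/4)
obs 2: x=0 → posterior Dirichlet(16/3, 3/2, 7/4)
obs 3: x=1 → posterior Dirichlet(16/3, 5/2, 7/4)
obs 4: x=0 → posterior Dirichlet(19/3, 5/2, 7/4)

76/127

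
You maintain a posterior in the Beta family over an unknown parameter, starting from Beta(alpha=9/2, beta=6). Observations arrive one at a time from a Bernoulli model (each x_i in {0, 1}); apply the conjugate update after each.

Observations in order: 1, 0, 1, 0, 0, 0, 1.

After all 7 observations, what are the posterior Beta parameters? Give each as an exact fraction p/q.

alpha=15/2, beta=10

obs 1: x=1 → posterior Beta(11/2, 6)
obs 2: x=0 → posterior Beta(11/2, 7)
obs 3: x=1 → posterior Beta(13/2, 7)
obs 4: x=0 → posterior Beta(13/2, 8)
obs 5: x=0 → posterior Beta(13/2, 9)
obs 6: x=0 → posterior Beta(13/2, 10)
obs 7: x=1 → posterior Beta(15/2, 10)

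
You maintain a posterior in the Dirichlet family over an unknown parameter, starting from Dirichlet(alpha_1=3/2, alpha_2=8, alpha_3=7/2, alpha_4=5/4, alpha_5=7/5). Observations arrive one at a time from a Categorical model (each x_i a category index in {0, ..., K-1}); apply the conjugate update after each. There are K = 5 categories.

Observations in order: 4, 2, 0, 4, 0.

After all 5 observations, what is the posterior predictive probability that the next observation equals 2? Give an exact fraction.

90/413

obs 1: x=4 → posterior Dirichlet(3/2, 8, 7/2, 5/4, 12/5)
obs 2: x=2 → posterior Dirichlet(3/2, 8, 9/2, 5/4, 12/5)
obs 3: x=0 → posterior Dirichlet(5/2, 8, 9/2, 5/4, 12/5)
obs 4: x=4 → posterior Dirichlet(5/2, 8, 9/2, 5/4, 17/5)
obs 5: x=0 → posterior Dirichlet(7/2, 8, 9/2, 5/4, 17/5)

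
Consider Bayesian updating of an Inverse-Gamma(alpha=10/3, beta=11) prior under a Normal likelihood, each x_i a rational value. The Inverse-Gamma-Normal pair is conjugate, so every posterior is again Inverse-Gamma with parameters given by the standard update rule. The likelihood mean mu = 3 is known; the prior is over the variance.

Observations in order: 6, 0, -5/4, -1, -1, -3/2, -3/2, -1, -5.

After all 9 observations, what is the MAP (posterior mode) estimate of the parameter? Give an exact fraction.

10107/848

obs 1: x=6 → posterior Inverse-Gamma(23/6, 31/2)
obs 2: x=0 → posterior Inverse-Gamma(13/3, 20)
obs 3: x=-5/4 → posterior Inverse-Gamma(29/6, 929/32)
obs 4: x=-1 → posterior Inverse-Gamma(16/3, 1185/32)
obs 5: x=-1 → posterior Inverse-Gamma(35/6, 1441/32)
obs 6: x=-3/2 → posterior Inverse-Gamma(19/3, 1765/32)
obs 7: x=-3/2 → posterior Inverse-Gamma(41/6, 2089/32)
obs 8: x=-1 → posterior Inverse-Gamma(22/3, 2345/32)
obs 9: x=-5 → posterior Inverse-Gamma(47/6, 3369/32)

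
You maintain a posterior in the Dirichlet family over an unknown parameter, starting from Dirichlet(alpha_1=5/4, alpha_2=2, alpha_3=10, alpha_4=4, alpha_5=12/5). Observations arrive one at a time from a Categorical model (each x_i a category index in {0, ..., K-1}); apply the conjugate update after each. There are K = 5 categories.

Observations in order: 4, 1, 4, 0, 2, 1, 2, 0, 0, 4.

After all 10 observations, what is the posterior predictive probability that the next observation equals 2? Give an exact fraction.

240/593

obs 1: x=4 → posterior Dirichlet(5/4, 2, 10, 4, 17/5)
obs 2: x=1 → posterior Dirichlet(5/4, 3, 10, 4, 17/5)
obs 3: x=4 → posterior Dirichlet(5/4, 3, 10, 4, 22/5)
obs 4: x=0 → posterior Dirichlet(9/4, 3, 10, 4, 22/5)
obs 5: x=2 → posterior Dirichlet(9/4, 3, 11, 4, 22/5)
obs 6: x=1 → posterior Dirichlet(9/4, 4, 11, 4, 22/5)
obs 7: x=2 → posterior Dirichlet(9/4, 4, 12, 4, 22/5)
obs 8: x=0 → posterior Dirichlet(13/4, 4, 12, 4, 22/5)
obs 9: x=0 → posterior Dirichlet(17/4, 4, 12, 4, 22/5)
obs 10: x=4 → posterior Dirichlet(17/4, 4, 12, 4, 27/5)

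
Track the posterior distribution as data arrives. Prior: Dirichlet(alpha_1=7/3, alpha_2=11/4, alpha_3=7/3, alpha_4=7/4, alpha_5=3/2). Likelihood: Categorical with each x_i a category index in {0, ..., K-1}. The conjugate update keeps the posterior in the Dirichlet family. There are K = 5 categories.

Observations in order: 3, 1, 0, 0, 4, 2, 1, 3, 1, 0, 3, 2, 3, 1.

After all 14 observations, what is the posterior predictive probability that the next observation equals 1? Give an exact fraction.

obs 1: x=3 → posterior Dirichlet(7/3, 11/4, 7/3, 11/4, 3/2)
obs 2: x=1 → posterior Dirichlet(7/3, 15/4, 7/3, 11/4, 3/2)
obs 3: x=0 → posterior Dirichlet(10/3, 15/4, 7/3, 11/4, 3/2)
obs 4: x=0 → posterior Dirichlet(13/3, 15/4, 7/3, 11/4, 3/2)
obs 5: x=4 → posterior Dirichlet(13/3, 15/4, 7/3, 11/4, 5/2)
obs 6: x=2 → posterior Dirichlet(13/3, 15/4, 10/3, 11/4, 5/2)
obs 7: x=1 → posterior Dirichlet(13/3, 19/4, 10/3, 11/4, 5/2)
obs 8: x=3 → posterior Dirichlet(13/3, 19/4, 10/3, 15/4, 5/2)
obs 9: x=1 → posterior Dirichlet(13/3, 23/4, 10/3, 15/4, 5/2)
obs 10: x=0 → posterior Dirichlet(16/3, 23/4, 10/3, 15/4, 5/2)
obs 11: x=3 → posterior Dirichlet(16/3, 23/4, 10/3, 19/4, 5/2)
obs 12: x=2 → posterior Dirichlet(16/3, 23/4, 13/3, 19/4, 5/2)
obs 13: x=3 → posterior Dirichlet(16/3, 23/4, 13/3, 23/4, 5/2)
obs 14: x=1 → posterior Dirichlet(16/3, 27/4, 13/3, 23/4, 5/2)

81/296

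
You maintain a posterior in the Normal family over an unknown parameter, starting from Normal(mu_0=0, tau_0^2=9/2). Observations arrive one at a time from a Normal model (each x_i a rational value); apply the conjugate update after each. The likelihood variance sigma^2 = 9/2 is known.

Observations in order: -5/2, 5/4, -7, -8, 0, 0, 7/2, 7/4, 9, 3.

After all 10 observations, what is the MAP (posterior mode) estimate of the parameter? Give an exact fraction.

1/11

obs 1: x=-5/2 → posterior Normal(-5/4, 9/4)
obs 2: x=5/4 → posterior Normal(-5/12, 3/2)
obs 3: x=-7 → posterior Normal(-33/16, 9/8)
obs 4: x=-8 → posterior Normal(-13/4, 9/10)
obs 5: x=0 → posterior Normal(-65/24, 3/4)
obs 6: x=0 → posterior Normal(-65/28, 9/14)
obs 7: x=7/2 → posterior Normal(-51/32, 9/16)
obs 8: x=7/4 → posterior Normal(-11/9, 1/2)
obs 9: x=9 → posterior Normal(-1/5, 9/20)
obs 10: x=3 → posterior Normal(1/11, 9/22)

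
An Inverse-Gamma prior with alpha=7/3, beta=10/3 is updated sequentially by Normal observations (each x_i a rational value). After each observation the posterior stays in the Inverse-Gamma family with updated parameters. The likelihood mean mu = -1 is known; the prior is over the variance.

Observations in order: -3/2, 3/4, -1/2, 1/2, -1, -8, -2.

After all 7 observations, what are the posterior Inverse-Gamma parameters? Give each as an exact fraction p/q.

alpha=35/6, beta=2999/96

obs 1: x=-3/2 → posterior Inverse-Gamma(17/6, 83/24)
obs 2: x=3/4 → posterior Inverse-Gamma(10/3, 479/96)
obs 3: x=-1/2 → posterior Inverse-Gamma(23/6, 491/96)
obs 4: x=1/2 → posterior Inverse-Gamma(13/3, 599/96)
obs 5: x=-1 → posterior Inverse-Gamma(29/6, 599/96)
obs 6: x=-8 → posterior Inverse-Gamma(16/3, 2951/96)
obs 7: x=-2 → posterior Inverse-Gamma(35/6, 2999/96)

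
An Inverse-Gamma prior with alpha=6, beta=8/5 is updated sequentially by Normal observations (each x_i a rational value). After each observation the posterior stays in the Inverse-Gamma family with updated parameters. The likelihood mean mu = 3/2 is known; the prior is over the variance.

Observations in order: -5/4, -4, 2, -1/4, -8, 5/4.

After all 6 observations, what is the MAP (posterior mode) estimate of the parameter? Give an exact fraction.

obs 1: x=-5/4 → posterior Inverse-Gamma(13/2, 861/160)
obs 2: x=-4 → posterior Inverse-Gamma(7, 3281/160)
obs 3: x=2 → posterior Inverse-Gamma(15/2, 3301/160)
obs 4: x=-1/4 → posterior Inverse-Gamma(8, 1773/80)
obs 5: x=-8 → posterior Inverse-Gamma(17/2, 5383/80)
obs 6: x=5/4 → posterior Inverse-Gamma(9, 10771/160)

10771/1600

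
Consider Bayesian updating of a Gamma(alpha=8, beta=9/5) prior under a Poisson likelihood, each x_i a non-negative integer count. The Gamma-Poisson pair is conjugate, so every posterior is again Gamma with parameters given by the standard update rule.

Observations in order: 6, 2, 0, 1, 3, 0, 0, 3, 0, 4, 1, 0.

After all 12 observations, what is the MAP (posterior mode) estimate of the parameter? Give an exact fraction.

obs 1: x=6 → posterior Gamma(14, 14/5)
obs 2: x=2 → posterior Gamma(16, 19/5)
obs 3: x=0 → posterior Gamma(16, 24/5)
obs 4: x=1 → posterior Gamma(17, 29/5)
obs 5: x=3 → posterior Gamma(20, 34/5)
obs 6: x=0 → posterior Gamma(20, 39/5)
obs 7: x=0 → posterior Gamma(20, 44/5)
obs 8: x=3 → posterior Gamma(23, 49/5)
obs 9: x=0 → posterior Gamma(23, 54/5)
obs 10: x=4 → posterior Gamma(27, 59/5)
obs 11: x=1 → posterior Gamma(28, 64/5)
obs 12: x=0 → posterior Gamma(28, 69/5)

45/23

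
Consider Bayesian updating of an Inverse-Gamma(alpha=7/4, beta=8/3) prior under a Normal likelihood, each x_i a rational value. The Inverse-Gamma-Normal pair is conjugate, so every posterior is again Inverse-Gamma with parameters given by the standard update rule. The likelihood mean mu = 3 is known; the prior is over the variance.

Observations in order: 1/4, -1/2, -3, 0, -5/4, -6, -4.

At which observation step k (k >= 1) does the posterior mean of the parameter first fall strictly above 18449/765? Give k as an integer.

k = 7

obs 1: x=1/4 → posterior Inverse-Gamma(9/4, 619/96)
obs 2: x=-1/2 → posterior Inverse-Gamma(11/4, 1207/96)
obs 3: x=-3 → posterior Inverse-Gamma(13/4, 2935/96)
obs 4: x=0 → posterior Inverse-Gamma(15/4, 3367/96)
obs 5: x=-5/4 → posterior Inverse-Gamma(17/4, 2117/48)
obs 6: x=-6 → posterior Inverse-Gamma(19/4, 4061/48)
obs 7: x=-4 → posterior Inverse-Gamma(21/4, 5237/48)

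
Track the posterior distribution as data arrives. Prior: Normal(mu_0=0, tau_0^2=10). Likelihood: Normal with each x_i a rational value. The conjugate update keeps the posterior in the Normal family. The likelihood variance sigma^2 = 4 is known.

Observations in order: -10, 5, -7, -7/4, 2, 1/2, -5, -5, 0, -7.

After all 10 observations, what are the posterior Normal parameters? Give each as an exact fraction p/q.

obs 1: x=-10 → posterior Normal(-50/7, 20/7)
obs 2: x=5 → posterior Normal(-25/12, 5/3)
obs 3: x=-7 → posterior Normal(-60/17, 20/17)
obs 4: x=-7/4 → posterior Normal(-25/8, 10/11)
obs 5: x=2 → posterior Normal(-235/108, 20/27)
obs 6: x=1/2 → posterior Normal(-225/128, 5/8)
obs 7: x=-5 → posterior Normal(-325/148, 20/37)
obs 8: x=-5 → posterior Normal(-425/168, 10/21)
obs 9: x=0 → posterior Normal(-425/188, 20/47)
obs 10: x=-7 → posterior Normal(-565/208, 5/13)

mu_0=-565/208, tau_0^2=5/13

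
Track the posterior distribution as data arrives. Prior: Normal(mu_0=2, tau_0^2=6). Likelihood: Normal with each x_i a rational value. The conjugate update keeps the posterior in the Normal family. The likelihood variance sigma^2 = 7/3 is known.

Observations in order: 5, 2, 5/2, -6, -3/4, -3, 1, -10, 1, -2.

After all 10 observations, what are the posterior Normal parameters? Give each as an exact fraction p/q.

obs 1: x=5 → posterior Normal(104/25, 42/25)
obs 2: x=2 → posterior Normal(140/43, 42/43)
obs 3: x=5/2 → posterior Normal(185/61, 42/61)
obs 4: x=-6 → posterior Normal(77/79, 42/79)
obs 5: x=-3/4 → posterior Normal(127/194, 42/97)
obs 6: x=-3 → posterior Normal(19/230, 42/115)
obs 7: x=1 → posterior Normal(55/266, 6/19)
obs 8: x=-10 → posterior Normal(-305/302, 42/151)
obs 9: x=1 → posterior Normal(-269/338, 42/169)
obs 10: x=-2 → posterior Normal(-31/34, 42/187)

mu_0=-31/34, tau_0^2=42/187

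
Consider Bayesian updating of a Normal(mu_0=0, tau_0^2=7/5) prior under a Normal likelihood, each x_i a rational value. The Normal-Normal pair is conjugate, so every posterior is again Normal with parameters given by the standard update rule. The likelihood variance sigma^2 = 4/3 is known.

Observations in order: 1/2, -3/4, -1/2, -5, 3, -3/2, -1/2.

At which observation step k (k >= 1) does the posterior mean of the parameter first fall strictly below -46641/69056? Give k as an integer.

obs 1: x=1/2 → posterior Normal(21/82, 28/41)
obs 2: x=-3/4 → posterior Normal(-21/248, 14/31)
obs 3: x=-1/2 → posterior Normal(-63/332, 28/83)
obs 4: x=-5 → posterior Normal(-483/416, 7/26)
obs 5: x=3 → posterior Normal(-231/500, 28/125)
obs 6: x=-3/2 → posterior Normal(-357/584, 14/73)
obs 7: x=-1/2 → posterior Normal(-399/668, 28/167)

k = 4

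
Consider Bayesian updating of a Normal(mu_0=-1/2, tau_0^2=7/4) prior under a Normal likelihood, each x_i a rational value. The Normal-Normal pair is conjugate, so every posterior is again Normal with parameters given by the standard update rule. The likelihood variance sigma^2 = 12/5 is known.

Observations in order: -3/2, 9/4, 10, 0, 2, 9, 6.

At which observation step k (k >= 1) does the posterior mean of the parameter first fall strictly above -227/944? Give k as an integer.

obs 1: x=-3/2 → posterior Normal(-153/166, 84/83)
obs 2: x=9/4 → posterior Normal(9/472, 42/59)
obs 3: x=10 → posterior Normal(1409/612, 28/51)
obs 4: x=0 → posterior Normal(1409/752, 21/47)
obs 5: x=2 → posterior Normal(1689/892, 84/223)
obs 6: x=9 → posterior Normal(983/344, 14/43)
obs 7: x=6 → posterior Normal(3789/1172, 84/293)

k = 2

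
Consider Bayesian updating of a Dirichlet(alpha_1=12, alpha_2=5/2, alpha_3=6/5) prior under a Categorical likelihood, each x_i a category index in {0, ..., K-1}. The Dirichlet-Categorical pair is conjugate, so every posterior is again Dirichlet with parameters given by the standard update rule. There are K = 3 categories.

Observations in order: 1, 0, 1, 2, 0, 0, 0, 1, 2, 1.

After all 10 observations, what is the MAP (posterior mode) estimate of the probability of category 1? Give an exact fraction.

55/227

obs 1: x=1 → posterior Dirichlet(12, 7/2, 6/5)
obs 2: x=0 → posterior Dirichlet(13, 7/2, 6/5)
obs 3: x=1 → posterior Dirichlet(13, 9/2, 6/5)
obs 4: x=2 → posterior Dirichlet(13, 9/2, 11/5)
obs 5: x=0 → posterior Dirichlet(14, 9/2, 11/5)
obs 6: x=0 → posterior Dirichlet(15, 9/2, 11/5)
obs 7: x=0 → posterior Dirichlet(16, 9/2, 11/5)
obs 8: x=1 → posterior Dirichlet(16, 11/2, 11/5)
obs 9: x=2 → posterior Dirichlet(16, 11/2, 16/5)
obs 10: x=1 → posterior Dirichlet(16, 13/2, 16/5)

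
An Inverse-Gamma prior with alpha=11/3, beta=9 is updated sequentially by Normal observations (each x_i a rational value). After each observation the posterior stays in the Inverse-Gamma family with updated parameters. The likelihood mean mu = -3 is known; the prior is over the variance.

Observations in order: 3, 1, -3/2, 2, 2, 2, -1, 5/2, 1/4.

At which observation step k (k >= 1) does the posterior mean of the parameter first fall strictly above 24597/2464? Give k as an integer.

obs 1: x=3 → posterior Inverse-Gamma(25/6, 27)
obs 2: x=1 → posterior Inverse-Gamma(14/3, 35)
obs 3: x=-3/2 → posterior Inverse-Gamma(31/6, 289/8)
obs 4: x=2 → posterior Inverse-Gamma(17/3, 389/8)
obs 5: x=2 → posterior Inverse-Gamma(37/6, 489/8)
obs 6: x=2 → posterior Inverse-Gamma(20/3, 589/8)
obs 7: x=-1 → posterior Inverse-Gamma(43/6, 605/8)
obs 8: x=5/2 → posterior Inverse-Gamma(23/3, 363/4)
obs 9: x=1/4 → posterior Inverse-Gamma(49/6, 3073/32)

k = 4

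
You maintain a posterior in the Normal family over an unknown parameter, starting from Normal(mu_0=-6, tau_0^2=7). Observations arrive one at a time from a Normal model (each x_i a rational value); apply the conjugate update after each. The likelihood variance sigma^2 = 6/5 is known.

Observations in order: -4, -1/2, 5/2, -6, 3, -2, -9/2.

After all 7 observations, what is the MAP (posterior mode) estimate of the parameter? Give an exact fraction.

-877/502

obs 1: x=-4 → posterior Normal(-176/41, 42/41)
obs 2: x=-1/2 → posterior Normal(-387/152, 21/38)
obs 3: x=5/2 → posterior Normal(-106/111, 14/37)
obs 4: x=-6 → posterior Normal(-158/73, 21/73)
obs 5: x=3 → posterior Normal(-211/181, 42/181)
obs 6: x=-2 → posterior Normal(-281/216, 7/36)
obs 7: x=-9/2 → posterior Normal(-877/502, 42/251)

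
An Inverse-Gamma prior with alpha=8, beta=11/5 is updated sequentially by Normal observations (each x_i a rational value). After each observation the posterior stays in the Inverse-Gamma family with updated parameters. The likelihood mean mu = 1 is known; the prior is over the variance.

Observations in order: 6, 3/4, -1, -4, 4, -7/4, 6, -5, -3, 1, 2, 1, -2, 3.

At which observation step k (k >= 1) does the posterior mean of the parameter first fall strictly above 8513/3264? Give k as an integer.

k = 4

obs 1: x=6 → posterior Inverse-Gamma(17/2, 147/10)
obs 2: x=3/4 → posterior Inverse-Gamma(9, 2357/160)
obs 3: x=-1 → posterior Inverse-Gamma(19/2, 2677/160)
obs 4: x=-4 → posterior Inverse-Gamma(10, 4677/160)
obs 5: x=4 → posterior Inverse-Gamma(21/2, 5397/160)
obs 6: x=-7/4 → posterior Inverse-Gamma(11, 3001/80)
obs 7: x=6 → posterior Inverse-Gamma(23/2, 4001/80)
obs 8: x=-5 → posterior Inverse-Gamma(12, 5441/80)
obs 9: x=-3 → posterior Inverse-Gamma(25/2, 6081/80)
obs 10: x=1 → posterior Inverse-Gamma(13, 6081/80)
obs 11: x=2 → posterior Inverse-Gamma(27/2, 6121/80)
obs 12: x=1 → posterior Inverse-Gamma(14, 6121/80)
obs 13: x=-2 → posterior Inverse-Gamma(29/2, 6481/80)
obs 14: x=3 → posterior Inverse-Gamma(15, 6641/80)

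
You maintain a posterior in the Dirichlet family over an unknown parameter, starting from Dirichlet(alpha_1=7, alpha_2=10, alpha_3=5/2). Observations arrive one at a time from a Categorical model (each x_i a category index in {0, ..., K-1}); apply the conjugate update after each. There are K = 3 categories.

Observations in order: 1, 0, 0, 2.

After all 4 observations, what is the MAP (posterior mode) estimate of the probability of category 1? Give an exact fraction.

obs 1: x=1 → posterior Dirichlet(7, 11, 5/2)
obs 2: x=0 → posterior Dirichlet(8, 11, 5/2)
obs 3: x=0 → posterior Dirichlet(9, 11, 5/2)
obs 4: x=2 → posterior Dirichlet(9, 11, 7/2)

20/41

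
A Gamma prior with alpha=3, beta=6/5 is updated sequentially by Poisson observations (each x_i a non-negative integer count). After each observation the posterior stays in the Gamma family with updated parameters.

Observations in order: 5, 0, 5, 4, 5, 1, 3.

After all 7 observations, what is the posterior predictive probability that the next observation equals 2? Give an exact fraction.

obs 1: x=5 → posterior Gamma(8, 11/5)
obs 2: x=0 → posterior Gamma(8, 16/5)
obs 3: x=5 → posterior Gamma(13, 21/5)
obs 4: x=4 → posterior Gamma(17, 26/5)
obs 5: x=5 → posterior Gamma(22, 31/5)
obs 6: x=1 → posterior Gamma(23, 36/5)
obs 7: x=3 → posterior Gamma(26, 41/5)

7509783205485369099253498426095948130332134775/36076075494850217199382890598321691651353870336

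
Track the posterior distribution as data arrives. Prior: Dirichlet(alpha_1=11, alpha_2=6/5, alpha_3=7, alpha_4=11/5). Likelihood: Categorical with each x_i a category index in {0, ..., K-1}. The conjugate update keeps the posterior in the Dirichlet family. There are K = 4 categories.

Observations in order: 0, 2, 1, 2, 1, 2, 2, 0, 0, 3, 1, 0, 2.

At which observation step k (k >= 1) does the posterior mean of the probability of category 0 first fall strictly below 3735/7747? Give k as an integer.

obs 1: x=0 → posterior Dirichlet(12, 6/5, 7, 11/5)
obs 2: x=2 → posterior Dirichlet(12, 6/5, 8, 11/5)
obs 3: x=1 → posterior Dirichlet(12, 11/5, 8, 11/5)
obs 4: x=2 → posterior Dirichlet(12, 11/5, 9, 11/5)
obs 5: x=1 → posterior Dirichlet(12, 16/5, 9, 11/5)
obs 6: x=2 → posterior Dirichlet(12, 16/5, 10, 11/5)
obs 7: x=2 → posterior Dirichlet(12, 16/5, 11, 11/5)
obs 8: x=0 → posterior Dirichlet(13, 16/5, 11, 11/5)
obs 9: x=0 → posterior Dirichlet(14, 16/5, 11, 11/5)
obs 10: x=3 → posterior Dirichlet(14, 16/5, 11, 16/5)
obs 11: x=1 → posterior Dirichlet(14, 21/5, 11, 16/5)
obs 12: x=0 → posterior Dirichlet(15, 21/5, 11, 16/5)
obs 13: x=2 → posterior Dirichlet(15, 21/5, 12, 16/5)

k = 4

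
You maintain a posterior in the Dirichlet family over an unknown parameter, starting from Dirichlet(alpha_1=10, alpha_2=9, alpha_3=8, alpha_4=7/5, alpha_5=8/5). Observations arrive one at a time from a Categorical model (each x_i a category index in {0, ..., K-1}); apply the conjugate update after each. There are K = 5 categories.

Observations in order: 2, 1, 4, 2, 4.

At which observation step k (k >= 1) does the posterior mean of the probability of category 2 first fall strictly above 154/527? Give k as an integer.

k = 4

obs 1: x=2 → posterior Dirichlet(10, 9, 9, 7/5, 8/5)
obs 2: x=1 → posterior Dirichlet(10, 10, 9, 7/5, 8/5)
obs 3: x=4 → posterior Dirichlet(10, 10, 9, 7/5, 13/5)
obs 4: x=2 → posterior Dirichlet(10, 10, 10, 7/5, 13/5)
obs 5: x=4 → posterior Dirichlet(10, 10, 10, 7/5, 18/5)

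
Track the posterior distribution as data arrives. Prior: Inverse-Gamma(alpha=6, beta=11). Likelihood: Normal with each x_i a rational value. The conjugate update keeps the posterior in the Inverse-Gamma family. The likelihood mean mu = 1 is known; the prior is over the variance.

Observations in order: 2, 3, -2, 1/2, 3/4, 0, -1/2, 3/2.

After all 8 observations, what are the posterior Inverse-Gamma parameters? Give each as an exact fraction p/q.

alpha=10, beta=637/32

obs 1: x=2 → posterior Inverse-Gamma(13/2, 23/2)
obs 2: x=3 → posterior Inverse-Gamma(7, 27/2)
obs 3: x=-2 → posterior Inverse-Gamma(15/2, 18)
obs 4: x=1/2 → posterior Inverse-Gamma(8, 145/8)
obs 5: x=3/4 → posterior Inverse-Gamma(17/2, 581/32)
obs 6: x=0 → posterior Inverse-Gamma(9, 597/32)
obs 7: x=-1/2 → posterior Inverse-Gamma(19/2, 633/32)
obs 8: x=3/2 → posterior Inverse-Gamma(10, 637/32)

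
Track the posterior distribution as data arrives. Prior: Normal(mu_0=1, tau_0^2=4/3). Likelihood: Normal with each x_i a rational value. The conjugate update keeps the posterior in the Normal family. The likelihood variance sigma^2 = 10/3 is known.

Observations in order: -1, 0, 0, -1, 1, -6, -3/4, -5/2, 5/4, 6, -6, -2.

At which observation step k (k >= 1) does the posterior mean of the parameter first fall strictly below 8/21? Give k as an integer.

obs 1: x=-1 → posterior Normal(3/7, 20/21)
obs 2: x=0 → posterior Normal(1/3, 20/27)
obs 3: x=0 → posterior Normal(3/11, 20/33)
obs 4: x=-1 → posterior Normal(1/13, 20/39)
obs 5: x=1 → posterior Normal(1/5, 4/9)
obs 6: x=-6 → posterior Normal(-9/17, 20/51)
obs 7: x=-3/4 → posterior Normal(-21/38, 20/57)
obs 8: x=-5/2 → posterior Normal(-31/42, 20/63)
obs 9: x=5/4 → posterior Normal(-13/23, 20/69)
obs 10: x=6 → posterior Normal(-1/25, 4/15)
obs 11: x=-6 → posterior Normal(-13/27, 20/81)
obs 12: x=-2 → posterior Normal(-17/29, 20/87)

k = 2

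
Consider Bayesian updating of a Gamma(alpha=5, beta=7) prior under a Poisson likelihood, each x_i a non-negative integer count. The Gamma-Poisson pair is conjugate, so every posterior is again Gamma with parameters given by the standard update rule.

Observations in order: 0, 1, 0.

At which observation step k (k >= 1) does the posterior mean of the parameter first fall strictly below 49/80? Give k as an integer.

obs 1: x=0 → posterior Gamma(5, 8)
obs 2: x=1 → posterior Gamma(6, 9)
obs 3: x=0 → posterior Gamma(6, 10)

k = 3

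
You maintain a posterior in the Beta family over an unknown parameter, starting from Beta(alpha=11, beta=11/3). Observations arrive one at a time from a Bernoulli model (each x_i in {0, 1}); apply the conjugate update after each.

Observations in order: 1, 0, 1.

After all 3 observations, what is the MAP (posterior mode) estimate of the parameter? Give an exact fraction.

obs 1: x=1 → posterior Beta(12, 11/3)
obs 2: x=0 → posterior Beta(12, 14/3)
obs 3: x=1 → posterior Beta(13, 14/3)

36/47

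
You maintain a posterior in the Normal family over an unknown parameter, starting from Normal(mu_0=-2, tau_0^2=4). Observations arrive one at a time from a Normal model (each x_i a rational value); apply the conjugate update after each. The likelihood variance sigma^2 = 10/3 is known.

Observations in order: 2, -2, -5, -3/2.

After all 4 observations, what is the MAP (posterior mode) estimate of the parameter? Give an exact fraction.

obs 1: x=2 → posterior Normal(2/11, 20/11)
obs 2: x=-2 → posterior Normal(-10/17, 20/17)
obs 3: x=-5 → posterior Normal(-40/23, 20/23)
obs 4: x=-3/2 → posterior Normal(-49/29, 20/29)

-49/29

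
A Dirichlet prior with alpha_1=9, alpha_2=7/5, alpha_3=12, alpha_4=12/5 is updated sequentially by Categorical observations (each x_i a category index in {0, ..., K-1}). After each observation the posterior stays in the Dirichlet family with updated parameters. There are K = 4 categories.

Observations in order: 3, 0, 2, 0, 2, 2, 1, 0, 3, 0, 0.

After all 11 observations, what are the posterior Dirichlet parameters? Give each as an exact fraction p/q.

obs 1: x=3 → posterior Dirichlet(9, 7/5, 12, 17/5)
obs 2: x=0 → posterior Dirichlet(10, 7/5, 12, 17/5)
obs 3: x=2 → posterior Dirichlet(10, 7/5, 13, 17/5)
obs 4: x=0 → posterior Dirichlet(11, 7/5, 13, 17/5)
obs 5: x=2 → posterior Dirichlet(11, 7/5, 14, 17/5)
obs 6: x=2 → posterior Dirichlet(11, 7/5, 15, 17/5)
obs 7: x=1 → posterior Dirichlet(11, 12/5, 15, 17/5)
obs 8: x=0 → posterior Dirichlet(12, 12/5, 15, 17/5)
obs 9: x=3 → posterior Dirichlet(12, 12/5, 15, 22/5)
obs 10: x=0 → posterior Dirichlet(13, 12/5, 15, 22/5)
obs 11: x=0 → posterior Dirichlet(14, 12/5, 15, 22/5)

alpha_1=14, alpha_2=12/5, alpha_3=15, alpha_4=22/5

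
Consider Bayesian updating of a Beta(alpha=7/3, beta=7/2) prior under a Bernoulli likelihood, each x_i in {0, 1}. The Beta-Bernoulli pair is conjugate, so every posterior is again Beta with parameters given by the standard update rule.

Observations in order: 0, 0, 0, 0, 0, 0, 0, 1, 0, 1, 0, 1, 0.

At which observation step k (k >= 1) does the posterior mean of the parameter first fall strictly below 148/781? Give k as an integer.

obs 1: x=0 → posterior Beta(7/3, 9/2)
obs 2: x=0 → posterior Beta(7/3, 11/2)
obs 3: x=0 → posterior Beta(7/3, 13/2)
obs 4: x=0 → posterior Beta(7/3, 15/2)
obs 5: x=0 → posterior Beta(7/3, 17/2)
obs 6: x=0 → posterior Beta(7/3, 19/2)
obs 7: x=0 → posterior Beta(7/3, 21/2)
obs 8: x=1 → posterior Beta(10/3, 21/2)
obs 9: x=0 → posterior Beta(10/3, 23/2)
obs 10: x=1 → posterior Beta(13/3, 23/2)
obs 11: x=0 → posterior Beta(13/3, 25/2)
obs 12: x=1 → posterior Beta(16/3, 25/2)
obs 13: x=0 → posterior Beta(16/3, 27/2)

k = 7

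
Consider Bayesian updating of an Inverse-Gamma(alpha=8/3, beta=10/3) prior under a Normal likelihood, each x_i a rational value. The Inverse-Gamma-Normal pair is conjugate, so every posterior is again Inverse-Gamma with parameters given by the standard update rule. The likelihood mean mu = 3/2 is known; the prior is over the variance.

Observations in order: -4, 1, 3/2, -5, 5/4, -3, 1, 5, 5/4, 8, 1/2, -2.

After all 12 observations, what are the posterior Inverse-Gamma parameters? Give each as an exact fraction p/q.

obs 1: x=-4 → posterior Inverse-Gamma(19/6, 443/24)
obs 2: x=1 → posterior Inverse-Gamma(11/3, 223/12)
obs 3: x=3/2 → posterior Inverse-Gamma(25/6, 223/12)
obs 4: x=-5 → posterior Inverse-Gamma(14/3, 953/24)
obs 5: x=5/4 → posterior Inverse-Gamma(31/6, 3815/96)
obs 6: x=-3 → posterior Inverse-Gamma(17/3, 4787/96)
obs 7: x=1 → posterior Inverse-Gamma(37/6, 4799/96)
obs 8: x=5 → posterior Inverse-Gamma(20/3, 5387/96)
obs 9: x=5/4 → posterior Inverse-Gamma(43/6, 2695/48)
obs 10: x=8 → posterior Inverse-Gamma(23/3, 3709/48)
obs 11: x=1/2 → posterior Inverse-Gamma(49/6, 3733/48)
obs 12: x=-2 → posterior Inverse-Gamma(26/3, 4027/48)

alpha=26/3, beta=4027/48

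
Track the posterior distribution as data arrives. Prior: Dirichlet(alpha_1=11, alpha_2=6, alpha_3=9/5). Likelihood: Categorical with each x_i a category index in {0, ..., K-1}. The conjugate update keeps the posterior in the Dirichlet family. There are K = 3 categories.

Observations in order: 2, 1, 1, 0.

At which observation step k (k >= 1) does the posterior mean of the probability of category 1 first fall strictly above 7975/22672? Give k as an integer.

k = 3

obs 1: x=2 → posterior Dirichlet(11, 6, 14/5)
obs 2: x=1 → posterior Dirichlet(11, 7, 14/5)
obs 3: x=1 → posterior Dirichlet(11, 8, 14/5)
obs 4: x=0 → posterior Dirichlet(12, 8, 14/5)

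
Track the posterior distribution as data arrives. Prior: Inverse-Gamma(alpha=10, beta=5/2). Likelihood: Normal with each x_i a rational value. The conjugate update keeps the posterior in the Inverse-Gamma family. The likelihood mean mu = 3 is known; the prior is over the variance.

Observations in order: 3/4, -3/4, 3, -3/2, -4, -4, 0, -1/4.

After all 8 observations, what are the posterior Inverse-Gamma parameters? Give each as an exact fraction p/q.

obs 1: x=3/4 → posterior Inverse-Gamma(21/2, 161/32)
obs 2: x=-3/4 → posterior Inverse-Gamma(11, 193/16)
obs 3: x=3 → posterior Inverse-Gamma(23/2, 193/16)
obs 4: x=-3/2 → posterior Inverse-Gamma(12, 355/16)
obs 5: x=-4 → posterior Inverse-Gamma(25/2, 747/16)
obs 6: x=-4 → posterior Inverse-Gamma(13, 1139/16)
obs 7: x=0 → posterior Inverse-Gamma(27/2, 1211/16)
obs 8: x=-1/4 → posterior Inverse-Gamma(14, 2591/32)

alpha=14, beta=2591/32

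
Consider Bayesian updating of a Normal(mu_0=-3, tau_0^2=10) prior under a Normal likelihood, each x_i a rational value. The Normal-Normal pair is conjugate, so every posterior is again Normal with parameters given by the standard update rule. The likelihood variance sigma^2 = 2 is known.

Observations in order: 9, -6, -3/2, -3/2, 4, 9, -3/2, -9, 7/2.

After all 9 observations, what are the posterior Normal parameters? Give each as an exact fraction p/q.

mu_0=27/46, tau_0^2=5/23

obs 1: x=9 → posterior Normal(7, 5/3)
obs 2: x=-6 → posterior Normal(12/11, 10/11)
obs 3: x=-3/2 → posterior Normal(9/32, 5/8)
obs 4: x=-3/2 → posterior Normal(-1/7, 10/21)
obs 5: x=4 → posterior Normal(17/26, 5/13)
obs 6: x=9 → posterior Normal(2, 10/31)
obs 7: x=-3/2 → posterior Normal(109/72, 5/18)
obs 8: x=-9 → posterior Normal(19/82, 10/41)
obs 9: x=7/2 → posterior Normal(27/46, 5/23)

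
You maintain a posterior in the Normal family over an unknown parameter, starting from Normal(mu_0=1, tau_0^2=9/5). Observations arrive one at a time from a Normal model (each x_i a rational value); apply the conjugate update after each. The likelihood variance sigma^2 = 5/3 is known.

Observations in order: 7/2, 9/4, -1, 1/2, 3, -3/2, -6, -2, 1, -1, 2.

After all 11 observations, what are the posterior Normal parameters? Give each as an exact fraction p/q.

obs 1: x=7/2 → posterior Normal(239/104, 45/52)
obs 2: x=9/4 → posterior Normal(721/316, 45/79)
obs 3: x=-1 → posterior Normal(613/424, 45/106)
obs 4: x=1/2 → posterior Normal(667/532, 45/133)
obs 5: x=3 → posterior Normal(991/640, 9/32)
obs 6: x=-3/2 → posterior Normal(829/748, 45/187)
obs 7: x=-6 → posterior Normal(181/856, 45/214)
obs 8: x=-2 → posterior Normal(-35/964, 45/241)
obs 9: x=1 → posterior Normal(73/1072, 45/268)
obs 10: x=-1 → posterior Normal(-7/236, 9/59)
obs 11: x=2 → posterior Normal(181/1288, 45/322)

mu_0=181/1288, tau_0^2=45/322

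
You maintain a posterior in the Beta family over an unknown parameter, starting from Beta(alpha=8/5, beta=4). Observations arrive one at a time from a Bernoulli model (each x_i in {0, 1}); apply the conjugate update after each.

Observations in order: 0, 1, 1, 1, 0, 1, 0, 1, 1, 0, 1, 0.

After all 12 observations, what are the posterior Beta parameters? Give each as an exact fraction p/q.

obs 1: x=0 → posterior Beta(8/5, 5)
obs 2: x=1 → posterior Beta(13/5, 5)
obs 3: x=1 → posterior Beta(18/5, 5)
obs 4: x=1 → posterior Beta(23/5, 5)
obs 5: x=0 → posterior Beta(23/5, 6)
obs 6: x=1 → posterior Beta(28/5, 6)
obs 7: x=0 → posterior Beta(28/5, 7)
obs 8: x=1 → posterior Beta(33/5, 7)
obs 9: x=1 → posterior Beta(38/5, 7)
obs 10: x=0 → posterior Beta(38/5, 8)
obs 11: x=1 → posterior Beta(43/5, 8)
obs 12: x=0 → posterior Beta(43/5, 9)

alpha=43/5, beta=9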